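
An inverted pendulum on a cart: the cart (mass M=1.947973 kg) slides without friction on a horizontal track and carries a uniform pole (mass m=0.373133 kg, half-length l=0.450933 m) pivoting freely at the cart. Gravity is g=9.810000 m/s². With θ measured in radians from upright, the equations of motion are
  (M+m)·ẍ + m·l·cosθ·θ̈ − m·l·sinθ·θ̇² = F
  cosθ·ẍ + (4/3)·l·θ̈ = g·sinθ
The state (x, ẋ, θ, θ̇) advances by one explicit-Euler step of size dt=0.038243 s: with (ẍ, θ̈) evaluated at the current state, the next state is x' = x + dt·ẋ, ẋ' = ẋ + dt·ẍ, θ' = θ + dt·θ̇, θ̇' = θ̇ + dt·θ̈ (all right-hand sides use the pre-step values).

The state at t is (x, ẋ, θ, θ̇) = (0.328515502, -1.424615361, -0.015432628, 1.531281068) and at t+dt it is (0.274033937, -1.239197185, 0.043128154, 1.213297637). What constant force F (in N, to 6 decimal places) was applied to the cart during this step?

F = 9.860921 N

ẍ = (ẋ'−ẋ)/dt = (-1.239197185−-1.424615361)/0.038243 = 4.848421
θ̈ = (θ̇'−θ̇)/dt = (1.213297637−1.531281068)/0.038243 = -8.314814
sinθ=-0.015432, cosθ=0.999881
F = (M+m)·ẍ + m·l·cosθ·θ̈ − m·l·sinθ·θ̇² = 11.253700 + -1.398867 − -0.006088 = 9.860921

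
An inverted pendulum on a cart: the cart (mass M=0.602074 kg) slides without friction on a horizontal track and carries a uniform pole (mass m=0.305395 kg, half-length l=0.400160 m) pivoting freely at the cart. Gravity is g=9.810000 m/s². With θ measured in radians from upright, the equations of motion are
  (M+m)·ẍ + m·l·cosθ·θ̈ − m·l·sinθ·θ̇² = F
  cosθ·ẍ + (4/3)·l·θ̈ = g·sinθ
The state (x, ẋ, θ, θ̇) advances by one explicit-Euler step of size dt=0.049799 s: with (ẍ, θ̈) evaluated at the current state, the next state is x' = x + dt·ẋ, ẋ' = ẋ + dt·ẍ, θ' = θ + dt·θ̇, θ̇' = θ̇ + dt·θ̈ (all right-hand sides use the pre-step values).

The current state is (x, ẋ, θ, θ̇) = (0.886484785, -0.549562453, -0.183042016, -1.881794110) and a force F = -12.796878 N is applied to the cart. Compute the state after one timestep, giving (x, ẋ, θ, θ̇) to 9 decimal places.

(0.859117124, -1.455038920, -0.276753481, -0.379718620)

sinθ=-0.182021609, cosθ=0.983294531
temp = (F + m·l·θ̇²·sinθ)/(M+m) = (-12.796878 + -0.078770346)/0.907469 = -14.188526932
θ̈ = (g·sinθ − cosθ·temp)/(l·(4/3 − m·cos²θ/(M+m))) = 30.162764113
ẍ = temp − m·l·θ̈·cosθ/(M+m) = -18.182623491
Euler: x'=0.886484785+0.049799·-0.549562453=0.859117124, ẋ'=-0.549562453+0.049799·-18.182623491=-1.455038920
       θ'=-0.183042016+0.049799·-1.881794110=-0.276753481, θ̇'=-1.881794110+0.049799·30.162764113=-0.379718620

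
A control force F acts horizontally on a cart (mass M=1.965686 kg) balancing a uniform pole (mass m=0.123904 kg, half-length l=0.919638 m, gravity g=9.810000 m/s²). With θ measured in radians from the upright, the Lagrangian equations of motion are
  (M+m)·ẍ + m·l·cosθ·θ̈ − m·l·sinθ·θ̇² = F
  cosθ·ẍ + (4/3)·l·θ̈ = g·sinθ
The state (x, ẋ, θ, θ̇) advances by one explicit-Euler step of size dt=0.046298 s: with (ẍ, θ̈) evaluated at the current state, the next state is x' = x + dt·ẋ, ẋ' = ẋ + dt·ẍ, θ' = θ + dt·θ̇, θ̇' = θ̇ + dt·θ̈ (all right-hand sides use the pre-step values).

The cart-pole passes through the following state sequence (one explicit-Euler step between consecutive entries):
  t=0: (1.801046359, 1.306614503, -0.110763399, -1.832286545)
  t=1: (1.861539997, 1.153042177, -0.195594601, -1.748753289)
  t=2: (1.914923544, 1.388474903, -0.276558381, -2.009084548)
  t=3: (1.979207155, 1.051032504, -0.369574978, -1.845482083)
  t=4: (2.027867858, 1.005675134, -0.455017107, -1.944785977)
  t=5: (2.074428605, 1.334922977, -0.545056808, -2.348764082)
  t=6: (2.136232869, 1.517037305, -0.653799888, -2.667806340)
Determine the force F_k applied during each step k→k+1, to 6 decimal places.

F_0 = -6.684639 N
F_1 = 10.065123 N
F_2 = -14.717015 N
F_3 = -2.134855 N
F_4 = 14.156410 N
F_5 = 7.873932 N

step 0→1:
  ẍ = (ẋ'−ẋ)/dt = (1.153042177−1.306614503)/0.046298 = -3.317040
  θ̈ = (θ̇'−θ̇)/dt = (-1.748753289−-1.832286545)/0.046298 = 1.804252
  sinθ=-0.110537, cosθ=0.993872
  F = (M+m)·ẍ + m·l·cosθ·θ̈ − m·l·sinθ·θ̇² = -6.931254 + 0.204329 − -0.042286 = -6.684639
step 1→2:
  ẍ = (ẋ'−ẋ)/dt = (1.388474903−1.153042177)/0.046298 = 5.085160
  θ̈ = (θ̇'−θ̇)/dt = (-2.009084548−-1.748753289)/0.046298 = -5.622948
  sinθ=-0.194350, cosθ=0.980932
  F = (M+m)·ẍ + m·l·cosθ·θ̈ − m·l·sinθ·θ̇² = 10.625899 + -0.628500 − -0.067724 = 10.065123
step 2→3:
  ẍ = (ẋ'−ẋ)/dt = (1.051032504−1.388474903)/0.046298 = -7.288488
  θ̈ = (θ̇'−θ̇)/dt = (-1.845482083−-2.009084548)/0.046298 = 3.533683
  sinθ=-0.273046, cosθ=0.962001
  F = (M+m)·ẍ + m·l·cosθ·θ̈ − m·l·sinθ·θ̇² = -15.229951 + 0.387352 − -0.125584 = -14.717015
step 3→4:
  ẍ = (ẋ'−ẋ)/dt = (1.005675134−1.051032504)/0.046298 = -0.979683
  θ̈ = (θ̇'−θ̇)/dt = (-1.944785977−-1.845482083)/0.046298 = -2.144885
  sinθ=-0.361219, cosθ=0.932481
  F = (M+m)·ẍ + m·l·cosθ·θ̈ − m·l·sinθ·θ̇² = -2.047136 + -0.227901 − -0.140182 = -2.134855
step 4→5:
  ẍ = (ẋ'−ẋ)/dt = (1.334922977−1.005675134)/0.046298 = 7.111492
  θ̈ = (θ̇'−θ̇)/dt = (-2.348764082−-1.944785977)/0.046298 = -8.725606
  sinθ=-0.439478, cosθ=0.898254
  F = (M+m)·ẍ + m·l·cosθ·θ̈ − m·l·sinθ·θ̇² = 14.860102 + -0.893093 − -0.189401 = 14.156410
step 5→6:
  ẍ = (ẋ'−ẋ)/dt = (1.517037305−1.334922977)/0.046298 = 3.933525
  θ̈ = (θ̇'−θ̇)/dt = (-2.667806340−-2.348764082)/0.046298 = -6.891059
  sinθ=-0.518467, cosθ=0.855098
  F = (M+m)·ẍ + m·l·cosθ·θ̈ − m·l·sinθ·θ̇² = 8.219454 + -0.671435 − -0.325913 = 7.873932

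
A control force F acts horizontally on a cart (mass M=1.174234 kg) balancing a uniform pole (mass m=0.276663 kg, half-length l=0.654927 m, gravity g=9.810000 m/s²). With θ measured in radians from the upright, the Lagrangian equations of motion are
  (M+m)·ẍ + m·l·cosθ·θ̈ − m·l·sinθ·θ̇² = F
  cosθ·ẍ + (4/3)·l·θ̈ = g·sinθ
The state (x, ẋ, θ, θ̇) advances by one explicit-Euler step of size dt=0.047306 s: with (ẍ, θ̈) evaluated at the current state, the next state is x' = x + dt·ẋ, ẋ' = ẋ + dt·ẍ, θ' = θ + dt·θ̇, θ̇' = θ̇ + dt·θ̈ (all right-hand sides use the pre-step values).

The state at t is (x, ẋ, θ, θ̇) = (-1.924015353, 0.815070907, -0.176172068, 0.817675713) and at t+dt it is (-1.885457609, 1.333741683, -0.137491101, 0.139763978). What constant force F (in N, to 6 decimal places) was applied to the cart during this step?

ẍ = (ẋ'−ẋ)/dt = (1.333741683−0.815070907)/0.047306 = 10.964165
θ̈ = (θ̇'−θ̇)/dt = (0.139763978−0.817675713)/0.047306 = -14.330354
sinθ=-0.175262, cosθ=0.984522
F = (M+m)·ẍ + m·l·cosθ·θ̈ − m·l·sinθ·θ̇² = 15.907874 + -2.556385 − -0.021232 = 13.372721

F = 13.372721 N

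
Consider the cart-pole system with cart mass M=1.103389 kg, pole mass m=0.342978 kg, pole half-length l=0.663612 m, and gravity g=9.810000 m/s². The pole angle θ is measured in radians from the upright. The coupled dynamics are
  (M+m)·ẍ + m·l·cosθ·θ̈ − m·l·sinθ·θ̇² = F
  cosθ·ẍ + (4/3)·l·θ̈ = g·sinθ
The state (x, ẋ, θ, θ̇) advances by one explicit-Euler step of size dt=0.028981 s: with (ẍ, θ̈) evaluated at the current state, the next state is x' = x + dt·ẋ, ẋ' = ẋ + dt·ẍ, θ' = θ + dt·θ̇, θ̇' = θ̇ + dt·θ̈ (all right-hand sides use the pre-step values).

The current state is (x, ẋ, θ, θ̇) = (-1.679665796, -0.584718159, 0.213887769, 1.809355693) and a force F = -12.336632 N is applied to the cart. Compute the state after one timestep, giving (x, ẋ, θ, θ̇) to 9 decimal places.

(-1.696611513, -0.891294845, 0.266324706, 2.216148997)

sinθ=0.212260673, cosθ=0.977213081
temp = (F + m·l·θ̇²·sinθ)/(M+m) = (-12.336632 + 0.158160465)/1.446367 = -8.420042448
θ̈ = (g·sinθ − cosθ·temp)/(l·(4/3 − m·cos²θ/(M+m))) = 14.036551674
ẍ = temp − m·l·θ̈·cosθ/(M+m) = -10.578540647
Euler: x'=-1.679665796+0.028981·-0.584718159=-1.696611513, ẋ'=-0.584718159+0.028981·-10.578540647=-0.891294845
       θ'=0.213887769+0.028981·1.809355693=0.266324706, θ̇'=1.809355693+0.028981·14.036551674=2.216148997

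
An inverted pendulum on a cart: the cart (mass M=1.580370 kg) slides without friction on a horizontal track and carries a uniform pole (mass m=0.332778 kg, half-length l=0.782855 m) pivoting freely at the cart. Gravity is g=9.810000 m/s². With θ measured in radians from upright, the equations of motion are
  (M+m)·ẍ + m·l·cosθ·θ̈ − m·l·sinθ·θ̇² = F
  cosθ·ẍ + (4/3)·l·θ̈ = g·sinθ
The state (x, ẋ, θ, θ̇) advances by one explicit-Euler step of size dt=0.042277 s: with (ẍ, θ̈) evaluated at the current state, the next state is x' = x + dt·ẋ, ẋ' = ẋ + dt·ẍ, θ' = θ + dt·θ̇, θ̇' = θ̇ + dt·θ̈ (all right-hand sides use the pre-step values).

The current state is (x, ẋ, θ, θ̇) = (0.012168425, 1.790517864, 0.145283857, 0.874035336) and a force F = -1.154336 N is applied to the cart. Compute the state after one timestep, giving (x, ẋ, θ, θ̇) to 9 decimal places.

(0.087866149, 1.753118680, 0.182235449, 0.967010481)

sinθ=0.144773302, cosθ=0.989464851
temp = (F + m·l·θ̇²·sinθ)/(M+m) = (-1.154336 + 0.028812597)/1.913148 = -0.588309636
θ̈ = (g·sinθ − cosθ·temp)/(l·(4/3 − m·cos²θ/(M+m))) = 2.199189748
ẍ = temp − m·l·θ̈·cosθ/(M+m) = -0.884622456
Euler: x'=0.012168425+0.042277·1.790517864=0.087866149, ẋ'=1.790517864+0.042277·-0.884622456=1.753118680
       θ'=0.145283857+0.042277·0.874035336=0.182235449, θ̇'=0.874035336+0.042277·2.199189748=0.967010481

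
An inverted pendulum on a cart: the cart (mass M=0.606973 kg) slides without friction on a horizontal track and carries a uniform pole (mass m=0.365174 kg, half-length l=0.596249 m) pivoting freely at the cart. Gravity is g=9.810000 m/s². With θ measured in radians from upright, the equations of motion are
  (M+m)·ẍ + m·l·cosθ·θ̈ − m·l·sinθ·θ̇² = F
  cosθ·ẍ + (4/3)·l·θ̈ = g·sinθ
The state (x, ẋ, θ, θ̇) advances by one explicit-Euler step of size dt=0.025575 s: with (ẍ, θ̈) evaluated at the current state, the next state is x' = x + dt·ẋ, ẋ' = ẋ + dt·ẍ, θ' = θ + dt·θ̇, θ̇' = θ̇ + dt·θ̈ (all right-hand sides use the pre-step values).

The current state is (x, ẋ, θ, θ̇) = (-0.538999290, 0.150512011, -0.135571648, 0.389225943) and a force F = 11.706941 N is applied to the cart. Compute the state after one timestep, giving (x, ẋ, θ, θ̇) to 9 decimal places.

(-0.535149945, 0.589167348, -0.125617195, -0.200133425)

sinθ=-0.135156736, cosθ=0.990824231
temp = (F + m·l·θ̇²·sinθ)/(M+m) = (11.706941 + -0.004458295)/0.972147 = 12.037770734
θ̈ = (g·sinθ − cosθ·temp)/(l·(4/3 − m·cos²θ/(M+m))) = -23.044354547
ẍ = temp − m·l·θ̈·cosθ/(M+m) = 17.151723816
Euler: x'=-0.538999290+0.025575·0.150512011=-0.535149945, ẋ'=0.150512011+0.025575·17.151723816=0.589167348
       θ'=-0.135571648+0.025575·0.389225943=-0.125617195, θ̇'=0.389225943+0.025575·-23.044354547=-0.200133425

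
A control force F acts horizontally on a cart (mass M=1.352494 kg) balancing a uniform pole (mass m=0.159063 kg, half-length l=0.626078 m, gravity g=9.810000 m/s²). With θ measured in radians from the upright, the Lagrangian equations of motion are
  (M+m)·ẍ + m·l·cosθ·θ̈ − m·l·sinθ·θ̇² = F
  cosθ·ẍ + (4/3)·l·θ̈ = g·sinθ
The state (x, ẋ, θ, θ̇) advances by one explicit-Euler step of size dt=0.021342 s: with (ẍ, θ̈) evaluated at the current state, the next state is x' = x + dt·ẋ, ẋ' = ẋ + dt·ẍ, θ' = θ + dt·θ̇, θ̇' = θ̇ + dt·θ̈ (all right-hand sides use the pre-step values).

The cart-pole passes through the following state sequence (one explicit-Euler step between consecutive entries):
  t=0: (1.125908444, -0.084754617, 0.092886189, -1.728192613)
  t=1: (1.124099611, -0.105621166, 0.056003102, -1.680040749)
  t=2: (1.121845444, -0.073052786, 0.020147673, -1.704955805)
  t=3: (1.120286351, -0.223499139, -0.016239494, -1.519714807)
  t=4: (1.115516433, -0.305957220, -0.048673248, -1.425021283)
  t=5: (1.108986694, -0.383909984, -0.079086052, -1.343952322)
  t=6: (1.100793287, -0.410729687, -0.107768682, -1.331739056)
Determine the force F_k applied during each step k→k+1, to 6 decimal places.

F_0 = -1.281753 N
F_1 = 2.174861 N
F_2 = -9.797070 N
F_3 = -5.394597 N
F_4 = -5.133366 N
F_5 = -1.828496 N

step 0→1:
  ẍ = (ẋ'−ẋ)/dt = (-0.105621166−-0.084754617)/0.021342 = -0.977722
  θ̈ = (θ̇'−θ̇)/dt = (-1.680040749−-1.728192613)/0.021342 = 2.256202
  sinθ=0.092753, cosθ=0.995689
  F = (M+m)·ẍ + m·l·cosθ·θ̈ − m·l·sinθ·θ̇² = -1.477883 + 0.223717 − 0.027587 = -1.281753
step 1→2:
  ẍ = (ẋ'−ẋ)/dt = (-0.073052786−-0.105621166)/0.021342 = 1.526023
  θ̈ = (θ̇'−θ̇)/dt = (-1.704955805−-1.680040749)/0.021342 = -1.167419
  sinθ=0.055974, cosθ=0.998432
  F = (M+m)·ẍ + m·l·cosθ·θ̈ − m·l·sinθ·θ̇² = 2.306671 + -0.116076 − 0.015733 = 2.174861
step 2→3:
  ẍ = (ẋ'−ẋ)/dt = (-0.223499139−-0.073052786)/0.021342 = -7.049309
  θ̈ = (θ̇'−θ̇)/dt = (-1.519714807−-1.704955805)/0.021342 = 8.679646
  sinθ=0.020146, cosθ=0.999797
  F = (M+m)·ẍ + m·l·cosθ·θ̈ − m·l·sinθ·θ̇² = -10.655432 + 0.864194 − 0.005832 = -9.797070
step 3→4:
  ẍ = (ẋ'−ẋ)/dt = (-0.305957220−-0.223499139)/0.021342 = -3.863653
  θ̈ = (θ̇'−θ̇)/dt = (-1.425021283−-1.519714807)/0.021342 = 4.436956
  sinθ=-0.016239, cosθ=0.999868
  F = (M+m)·ẍ + m·l·cosθ·θ̈ − m·l·sinθ·θ̇² = -5.840132 + 0.441800 − -0.003735 = -5.394597
step 4→5:
  ẍ = (ẋ'−ẋ)/dt = (-0.383909984−-0.305957220)/0.021342 = -3.652552
  θ̈ = (θ̇'−θ̇)/dt = (-1.343952322−-1.425021283)/0.021342 = 3.798564
  sinθ=-0.048654, cosθ=0.998816
  F = (M+m)·ẍ + m·l·cosθ·θ̈ − m·l·sinθ·θ̇² = -5.521040 + 0.377835 − -0.009839 = -5.133366
step 5→6:
  ẍ = (ẋ'−ẋ)/dt = (-0.410729687−-0.383909984)/0.021342 = -1.256663
  θ̈ = (θ̇'−θ̇)/dt = (-1.331739056−-1.343952322)/0.021342 = 0.572264
  sinθ=-0.079004, cosθ=0.996874
  F = (M+m)·ẍ + m·l·cosθ·θ̈ − m·l·sinθ·θ̇² = -1.899518 + 0.056811 − -0.014211 = -1.828496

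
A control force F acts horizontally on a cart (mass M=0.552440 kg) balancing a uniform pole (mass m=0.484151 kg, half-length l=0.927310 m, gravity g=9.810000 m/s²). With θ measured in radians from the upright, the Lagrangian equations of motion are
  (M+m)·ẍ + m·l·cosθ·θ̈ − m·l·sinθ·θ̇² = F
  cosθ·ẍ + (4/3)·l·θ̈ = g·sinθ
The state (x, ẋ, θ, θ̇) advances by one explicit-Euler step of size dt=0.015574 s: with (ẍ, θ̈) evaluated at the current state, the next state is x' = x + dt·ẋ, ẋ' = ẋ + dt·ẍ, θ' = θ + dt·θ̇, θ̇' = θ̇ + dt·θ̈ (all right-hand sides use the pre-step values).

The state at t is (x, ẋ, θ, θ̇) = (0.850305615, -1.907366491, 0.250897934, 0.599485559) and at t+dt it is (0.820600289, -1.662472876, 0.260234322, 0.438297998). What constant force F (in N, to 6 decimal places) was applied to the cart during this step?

ẍ = (ẋ'−ẋ)/dt = (-1.662472876−-1.907366491)/0.015574 = 15.724516
θ̈ = (θ̇'−θ̇)/dt = (0.438297998−0.599485559)/0.015574 = -10.349786
sinθ=0.248274, cosθ=0.968690
F = (M+m)·ẍ + m·l·cosθ·θ̈ − m·l·sinθ·θ̇² = 16.299892 + -4.501133 − 0.040058 = 11.758700

F = 11.758700 N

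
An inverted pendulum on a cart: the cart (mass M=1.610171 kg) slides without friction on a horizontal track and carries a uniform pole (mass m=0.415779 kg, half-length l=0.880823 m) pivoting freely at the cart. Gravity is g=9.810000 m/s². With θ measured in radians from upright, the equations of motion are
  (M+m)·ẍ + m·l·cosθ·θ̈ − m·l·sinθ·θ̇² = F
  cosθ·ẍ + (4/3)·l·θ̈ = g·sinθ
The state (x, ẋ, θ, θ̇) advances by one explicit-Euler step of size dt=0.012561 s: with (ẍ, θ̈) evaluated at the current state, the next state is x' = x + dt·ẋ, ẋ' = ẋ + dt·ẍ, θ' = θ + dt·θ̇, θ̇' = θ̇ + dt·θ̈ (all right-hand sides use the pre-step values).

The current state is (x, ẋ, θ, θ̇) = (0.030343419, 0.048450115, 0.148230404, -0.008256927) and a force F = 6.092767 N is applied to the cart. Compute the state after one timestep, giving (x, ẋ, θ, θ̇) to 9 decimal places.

(0.030952001, 0.089659858, 0.148126689, -0.027465550)

sinθ=0.147688174, cosθ=0.989033975
temp = (F + m·l·θ̇²·sinθ)/(M+m) = (6.092767 + 0.000003688)/2.025950 = 3.007364786
θ̈ = (g·sinθ − cosθ·temp)/(l·(4/3 − m·cos²θ/(M+m))) = -1.529227204
ẍ = temp − m·l·θ̈·cosθ/(M+m) = 3.280769312
Euler: x'=0.030343419+0.012561·0.048450115=0.030952001, ẋ'=0.048450115+0.012561·3.280769312=0.089659858
       θ'=0.148230404+0.012561·-0.008256927=0.148126689, θ̇'=-0.008256927+0.012561·-1.529227204=-0.027465550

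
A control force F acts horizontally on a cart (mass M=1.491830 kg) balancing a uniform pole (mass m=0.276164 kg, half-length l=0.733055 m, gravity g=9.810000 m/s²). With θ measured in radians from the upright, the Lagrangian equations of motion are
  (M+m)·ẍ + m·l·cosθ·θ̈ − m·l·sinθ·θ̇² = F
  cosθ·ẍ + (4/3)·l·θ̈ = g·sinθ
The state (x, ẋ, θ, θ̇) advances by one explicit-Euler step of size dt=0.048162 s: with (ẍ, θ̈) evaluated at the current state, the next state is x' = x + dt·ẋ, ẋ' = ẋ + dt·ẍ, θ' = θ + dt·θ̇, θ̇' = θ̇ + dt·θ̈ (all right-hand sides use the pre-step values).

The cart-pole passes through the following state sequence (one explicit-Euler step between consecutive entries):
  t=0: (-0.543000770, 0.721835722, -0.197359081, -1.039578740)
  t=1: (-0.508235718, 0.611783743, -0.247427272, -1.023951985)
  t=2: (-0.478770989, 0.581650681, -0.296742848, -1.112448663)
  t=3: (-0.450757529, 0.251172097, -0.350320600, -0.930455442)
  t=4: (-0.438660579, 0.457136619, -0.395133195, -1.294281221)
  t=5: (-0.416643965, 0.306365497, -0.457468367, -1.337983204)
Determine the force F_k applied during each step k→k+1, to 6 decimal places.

step 0→1:
  ẍ = (ẋ'−ẋ)/dt = (0.611783743−0.721835722)/0.048162 = -2.285038
  θ̈ = (θ̇'−θ̇)/dt = (-1.023951985−-1.039578740)/0.048162 = 0.324462
  sinθ=-0.196080, cosθ=0.980588
  F = (M+m)·ẍ + m·l·cosθ·θ̈ − m·l·sinθ·θ̇² = -4.039933 + 0.064410 − -0.042900 = -3.932623
step 1→2:
  ẍ = (ẋ'−ẋ)/dt = (0.581650681−0.611783743)/0.048162 = -0.625661
  θ̈ = (θ̇'−θ̇)/dt = (-1.112448663−-1.023951985)/0.048162 = -1.837479
  sinθ=-0.244910, cosθ=0.969546
  F = (M+m)·ẍ + m·l·cosθ·θ̈ − m·l·sinθ·θ̇² = -1.106164 + -0.360657 − -0.051984 = -1.414837
step 2→3:
  ẍ = (ẋ'−ẋ)/dt = (0.251172097−0.581650681)/0.048162 = -6.861812
  θ̈ = (θ̇'−θ̇)/dt = (-0.930455442−-1.112448663)/0.048162 = 3.778772
  sinθ=-0.292407, cosθ=0.956294
  F = (M+m)·ẍ + m·l·cosθ·θ̈ − m·l·sinθ·θ̇² = -12.131642 + 0.731553 − -0.073257 = -11.326832
step 3→4:
  ẍ = (ẋ'−ẋ)/dt = (0.457136619−0.251172097)/0.048162 = 4.276494
  θ̈ = (θ̇'−θ̇)/dt = (-1.294281221−-0.930455442)/0.048162 = -7.554208
  sinθ=-0.343199, cosθ=0.939263
  F = (M+m)·ẍ + m·l·cosθ·θ̈ − m·l·sinθ·θ̇² = 7.560816 + -1.436414 − -0.060151 = 6.184553
step 4→5:
  ẍ = (ẋ'−ẋ)/dt = (0.306365497−0.457136619)/0.048162 = -3.130500
  θ̈ = (θ̇'−θ̇)/dt = (-1.337983204−-1.294281221)/0.048162 = -0.907396
  sinθ=-0.384931, cosθ=0.922945
  F = (M+m)·ẍ + m·l·cosθ·θ̈ − m·l·sinθ·θ̇² = -5.534705 + -0.169542 − -0.130540 = -5.573706

F_0 = -3.932623 N
F_1 = -1.414837 N
F_2 = -11.326832 N
F_3 = 6.184553 N
F_4 = -5.573706 N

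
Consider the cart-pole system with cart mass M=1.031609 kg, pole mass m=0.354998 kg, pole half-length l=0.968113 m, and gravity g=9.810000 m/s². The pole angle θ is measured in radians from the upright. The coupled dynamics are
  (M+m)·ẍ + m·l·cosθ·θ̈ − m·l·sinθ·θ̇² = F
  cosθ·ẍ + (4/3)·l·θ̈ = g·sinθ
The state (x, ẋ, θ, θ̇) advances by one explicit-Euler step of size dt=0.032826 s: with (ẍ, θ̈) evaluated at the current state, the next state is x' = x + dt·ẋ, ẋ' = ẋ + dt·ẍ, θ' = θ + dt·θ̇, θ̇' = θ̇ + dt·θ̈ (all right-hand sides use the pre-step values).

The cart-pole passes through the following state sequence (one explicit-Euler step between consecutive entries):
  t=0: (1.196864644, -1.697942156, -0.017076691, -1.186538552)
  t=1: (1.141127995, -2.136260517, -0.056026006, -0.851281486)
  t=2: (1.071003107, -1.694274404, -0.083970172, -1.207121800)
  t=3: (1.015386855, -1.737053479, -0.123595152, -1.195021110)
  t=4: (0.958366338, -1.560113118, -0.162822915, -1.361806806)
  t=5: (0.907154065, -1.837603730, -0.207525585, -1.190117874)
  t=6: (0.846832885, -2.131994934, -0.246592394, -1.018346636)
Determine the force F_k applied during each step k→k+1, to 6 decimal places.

F_0 = -14.997269 N
F_1 = 14.964241 N
F_2 = -1.638790 N
F_3 = 5.801790 N
F_4 = -9.844440 N
F_5 = -10.575313 N

step 0→1:
  ẍ = (ẋ'−ẋ)/dt = (-2.136260517−-1.697942156)/0.032826 = -13.352780
  θ̈ = (θ̇'−θ̇)/dt = (-0.851281486−-1.186538552)/0.032826 = 10.213156
  sinθ=-0.017076, cosθ=0.999854
  F = (M+m)·ẍ + m·l·cosθ·θ̈ − m·l·sinθ·θ̇² = -18.515058 + 3.509527 − -0.008262 = -14.997269
step 1→2:
  ẍ = (ẋ'−ẋ)/dt = (-1.694274404−-2.136260517)/0.032826 = 13.464513
  θ̈ = (θ̇'−θ̇)/dt = (-1.207121800−-0.851281486)/0.032826 = -10.840197
  sinθ=-0.055997, cosθ=0.998431
  F = (M+m)·ẍ + m·l·cosθ·θ̈ − m·l·sinθ·θ̇² = 18.669988 + -3.719694 − -0.013946 = 14.964241
step 2→3:
  ẍ = (ẋ'−ẋ)/dt = (-1.737053479−-1.694274404)/0.032826 = -1.303207
  θ̈ = (θ̇'−θ̇)/dt = (-1.195021110−-1.207121800)/0.032826 = 0.368631
  sinθ=-0.083872, cosθ=0.996477
  F = (M+m)·ẍ + m·l·cosθ·θ̈ − m·l·sinθ·θ̇² = -1.807036 + 0.126244 − -0.042002 = -1.638790
step 3→4:
  ẍ = (ẋ'−ẋ)/dt = (-1.560113118−-1.737053479)/0.032826 = 5.390250
  θ̈ = (θ̇'−θ̇)/dt = (-1.361806806−-1.195021110)/0.032826 = -5.080902
  sinθ=-0.123281, cosθ=0.992372
  F = (M+m)·ẍ + m·l·cosθ·θ̈ − m·l·sinθ·θ̇² = 7.474159 + -1.732875 − -0.060506 = 5.801790
step 4→5:
  ẍ = (ẋ'−ẋ)/dt = (-1.837603730−-1.560113118)/0.032826 = -8.453379
  θ̈ = (θ̇'−θ̇)/dt = (-1.190117874−-1.361806806)/0.032826 = 5.230273
  sinθ=-0.162104, cosθ=0.986774
  F = (M+m)·ẍ + m·l·cosθ·θ̈ − m·l·sinθ·θ̇² = -11.721514 + 1.773756 − -0.103318 = -9.844440
step 5→6:
  ẍ = (ẋ'−ẋ)/dt = (-2.131994934−-1.837603730)/0.032826 = -8.968233
  θ̈ = (θ̇'−θ̇)/dt = (-1.018346636−-1.190117874)/0.032826 = 5.232780
  sinθ=-0.206039, cosθ=0.978544
  F = (M+m)·ẍ + m·l·cosθ·θ̈ − m·l·sinθ·θ̇² = -12.435414 + 1.759806 − -0.100296 = -10.575313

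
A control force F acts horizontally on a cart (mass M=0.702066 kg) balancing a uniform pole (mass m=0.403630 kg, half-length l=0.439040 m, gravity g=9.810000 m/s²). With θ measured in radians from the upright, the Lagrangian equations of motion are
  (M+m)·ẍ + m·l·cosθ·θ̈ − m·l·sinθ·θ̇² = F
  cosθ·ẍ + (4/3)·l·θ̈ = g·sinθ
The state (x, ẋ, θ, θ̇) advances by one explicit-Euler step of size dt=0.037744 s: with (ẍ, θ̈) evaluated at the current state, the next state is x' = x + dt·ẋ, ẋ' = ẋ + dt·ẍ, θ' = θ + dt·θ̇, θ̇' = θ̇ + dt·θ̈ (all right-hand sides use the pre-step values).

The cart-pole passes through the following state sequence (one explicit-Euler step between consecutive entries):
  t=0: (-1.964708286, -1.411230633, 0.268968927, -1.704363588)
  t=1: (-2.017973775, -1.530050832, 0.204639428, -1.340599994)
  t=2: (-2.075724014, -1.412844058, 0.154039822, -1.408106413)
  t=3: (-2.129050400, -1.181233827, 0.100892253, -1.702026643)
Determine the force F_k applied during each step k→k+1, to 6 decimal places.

step 0→1:
  ẍ = (ẋ'−ẋ)/dt = (-1.530050832−-1.411230633)/0.037744 = -3.148055
  θ̈ = (θ̇'−θ̇)/dt = (-1.340599994−-1.704363588)/0.037744 = 9.637653
  sinθ=0.265738, cosθ=0.964045
  F = (M+m)·ẍ + m·l·cosθ·θ̈ − m·l·sinθ·θ̇² = -3.480792 + 1.646479 − 0.136793 = -1.971106
step 1→2:
  ẍ = (ẋ'−ẋ)/dt = (-1.412844058−-1.530050832)/0.037744 = 3.105309
  θ̈ = (θ̇'−θ̇)/dt = (-1.408106413−-1.340599994)/0.037744 = -1.788534
  sinθ=0.203214, cosθ=0.979134
  F = (M+m)·ẍ + m·l·cosθ·θ̈ − m·l·sinθ·θ̇² = 3.433527 + -0.310332 − 0.064720 = 3.058475
step 2→3:
  ẍ = (ẋ'−ẋ)/dt = (-1.181233827−-1.412844058)/0.037744 = 6.136346
  θ̈ = (θ̇'−θ̇)/dt = (-1.702026643−-1.408106413)/0.037744 = -7.787204
  sinθ=0.153431, cosθ=0.988159
  F = (M+m)·ẍ + m·l·cosθ·θ̈ − m·l·sinθ·θ̇² = 6.784933 + -1.363628 − 0.053910 = 5.367394

F_0 = -1.971106 N
F_1 = 3.058475 N
F_2 = 5.367394 N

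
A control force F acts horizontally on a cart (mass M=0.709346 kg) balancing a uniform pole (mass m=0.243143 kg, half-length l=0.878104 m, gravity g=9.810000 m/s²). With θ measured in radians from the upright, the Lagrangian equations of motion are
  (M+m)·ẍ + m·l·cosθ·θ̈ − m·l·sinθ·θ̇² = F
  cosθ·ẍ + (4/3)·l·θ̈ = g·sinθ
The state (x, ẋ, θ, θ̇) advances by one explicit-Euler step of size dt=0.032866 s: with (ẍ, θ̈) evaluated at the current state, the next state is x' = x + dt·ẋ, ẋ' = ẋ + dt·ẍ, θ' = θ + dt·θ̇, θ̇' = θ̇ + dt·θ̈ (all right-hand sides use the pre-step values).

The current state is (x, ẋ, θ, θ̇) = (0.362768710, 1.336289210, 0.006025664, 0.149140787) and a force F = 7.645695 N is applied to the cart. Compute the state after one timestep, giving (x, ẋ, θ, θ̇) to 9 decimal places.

(0.406687191, 1.662113883, 0.010927325, -0.127485902)

sinθ=0.006025628, cosθ=0.999981846
temp = (F + m·l·θ̇²·sinθ)/(M+m) = (7.645695 + 0.000028616)/0.952489 = 8.027099122
θ̈ = (g·sinθ − cosθ·temp)/(l·(4/3 − m·cos²θ/(M+m))) = -8.416804266
ẍ = temp − m·l·θ̈·cosθ/(M+m) = 9.913730707
Euler: x'=0.362768710+0.032866·1.336289210=0.406687191, ẋ'=1.336289210+0.032866·9.913730707=1.662113883
       θ'=0.006025664+0.032866·0.149140787=0.010927325, θ̇'=0.149140787+0.032866·-8.416804266=-0.127485902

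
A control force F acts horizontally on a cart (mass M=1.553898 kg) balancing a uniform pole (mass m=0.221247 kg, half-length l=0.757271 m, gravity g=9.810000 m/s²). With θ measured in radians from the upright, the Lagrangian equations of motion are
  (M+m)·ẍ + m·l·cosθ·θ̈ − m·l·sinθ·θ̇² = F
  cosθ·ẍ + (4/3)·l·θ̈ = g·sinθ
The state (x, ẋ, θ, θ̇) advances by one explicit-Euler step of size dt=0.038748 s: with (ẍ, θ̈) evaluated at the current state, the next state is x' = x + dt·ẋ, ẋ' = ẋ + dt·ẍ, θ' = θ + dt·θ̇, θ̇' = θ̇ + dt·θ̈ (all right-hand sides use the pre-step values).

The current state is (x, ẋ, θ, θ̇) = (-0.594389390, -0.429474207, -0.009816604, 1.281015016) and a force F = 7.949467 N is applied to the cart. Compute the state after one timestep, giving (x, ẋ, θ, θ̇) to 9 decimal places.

(-0.611030657, -0.237741933, 0.039820166, 1.087437245)

sinθ=-0.009816446, cosθ=0.999951818
temp = (F + m·l·θ̇²·sinθ)/(M+m) = (7.949467 + -0.002698929)/1.775145 = 4.476686733
θ̈ = (g·sinθ − cosθ·temp)/(l·(4/3 − m·cos²θ/(M+m))) = -4.995813233
ẍ = temp − m·l·θ̈·cosθ/(M+m) = 4.948185055
Euler: x'=-0.594389390+0.038748·-0.429474207=-0.611030657, ẋ'=-0.429474207+0.038748·4.948185055=-0.237741933
       θ'=-0.009816604+0.038748·1.281015016=0.039820166, θ̇'=1.281015016+0.038748·-4.995813233=1.087437245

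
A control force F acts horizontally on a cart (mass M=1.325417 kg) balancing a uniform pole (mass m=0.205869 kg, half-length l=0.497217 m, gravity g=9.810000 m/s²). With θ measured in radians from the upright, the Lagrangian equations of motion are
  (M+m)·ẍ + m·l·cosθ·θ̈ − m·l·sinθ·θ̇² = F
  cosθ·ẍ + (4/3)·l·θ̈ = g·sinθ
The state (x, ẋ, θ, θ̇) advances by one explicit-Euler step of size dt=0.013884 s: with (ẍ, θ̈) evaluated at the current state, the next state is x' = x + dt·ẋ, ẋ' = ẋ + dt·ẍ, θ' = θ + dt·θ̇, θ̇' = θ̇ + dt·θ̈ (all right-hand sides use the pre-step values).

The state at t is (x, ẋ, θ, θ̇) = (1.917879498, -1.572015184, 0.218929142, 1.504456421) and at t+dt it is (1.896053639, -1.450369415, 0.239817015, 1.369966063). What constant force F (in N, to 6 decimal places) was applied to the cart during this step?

ẍ = (ẋ'−ẋ)/dt = (-1.450369415−-1.572015184)/0.013884 = 8.761579
θ̈ = (θ̇'−θ̇)/dt = (1.369966063−1.504456421)/0.013884 = -9.686715
sinθ=0.217184, cosθ=0.976131
F = (M+m)·ẍ + m·l·cosθ·θ̈ − m·l·sinθ·θ̇² = 13.416484 + -0.967880 − 0.050318 = 12.398286

F = 12.398286 N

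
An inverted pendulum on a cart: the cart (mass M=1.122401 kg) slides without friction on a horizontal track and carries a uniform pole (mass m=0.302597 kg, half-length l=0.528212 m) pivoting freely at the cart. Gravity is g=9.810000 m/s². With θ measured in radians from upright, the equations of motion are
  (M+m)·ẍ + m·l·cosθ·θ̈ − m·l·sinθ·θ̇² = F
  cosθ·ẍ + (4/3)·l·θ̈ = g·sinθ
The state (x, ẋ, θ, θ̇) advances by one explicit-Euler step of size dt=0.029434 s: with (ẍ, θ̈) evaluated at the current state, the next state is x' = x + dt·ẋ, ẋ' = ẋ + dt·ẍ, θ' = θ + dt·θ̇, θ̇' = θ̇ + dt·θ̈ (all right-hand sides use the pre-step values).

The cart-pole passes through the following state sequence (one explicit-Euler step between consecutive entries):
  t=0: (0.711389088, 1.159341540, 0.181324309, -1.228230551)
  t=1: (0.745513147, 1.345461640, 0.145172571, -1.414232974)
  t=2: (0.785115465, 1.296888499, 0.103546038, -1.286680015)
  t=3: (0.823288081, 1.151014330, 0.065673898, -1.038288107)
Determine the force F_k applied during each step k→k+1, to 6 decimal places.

F_0 = 7.973723 N
F_1 = -1.712469 N
F_2 = -5.747988 N

step 0→1:
  ẍ = (ẋ'−ẋ)/dt = (1.345461640−1.159341540)/0.029434 = 6.323303
  θ̈ = (θ̇'−θ̇)/dt = (-1.414232974−-1.228230551)/0.029434 = -6.319305
  sinθ=0.180332, cosθ=0.983606
  F = (M+m)·ẍ + m·l·cosθ·θ̈ − m·l·sinθ·θ̇² = 9.010694 + -0.993489 − 0.043482 = 7.973723
step 1→2:
  ẍ = (ẋ'−ẋ)/dt = (1.296888499−1.345461640)/0.029434 = -1.650239
  θ̈ = (θ̇'−θ̇)/dt = (-1.286680015−-1.414232974)/0.029434 = 4.333524
  sinθ=0.144663, cosθ=0.989481
  F = (M+m)·ẍ + m·l·cosθ·θ̈ − m·l·sinθ·θ̇² = -2.351588 + 0.685364 − 0.046246 = -1.712469
step 2→3:
  ẍ = (ẋ'−ẋ)/dt = (1.151014330−1.296888499)/0.029434 = -4.955975
  θ̈ = (θ̇'−θ̇)/dt = (-1.038288107−-1.286680015)/0.029434 = 8.438945
  sinθ=0.103361, cosθ=0.994644
  F = (M+m)·ẍ + m·l·cosθ·θ̈ − m·l·sinθ·θ̇² = -7.062254 + 1.341617 − 0.027351 = -5.747988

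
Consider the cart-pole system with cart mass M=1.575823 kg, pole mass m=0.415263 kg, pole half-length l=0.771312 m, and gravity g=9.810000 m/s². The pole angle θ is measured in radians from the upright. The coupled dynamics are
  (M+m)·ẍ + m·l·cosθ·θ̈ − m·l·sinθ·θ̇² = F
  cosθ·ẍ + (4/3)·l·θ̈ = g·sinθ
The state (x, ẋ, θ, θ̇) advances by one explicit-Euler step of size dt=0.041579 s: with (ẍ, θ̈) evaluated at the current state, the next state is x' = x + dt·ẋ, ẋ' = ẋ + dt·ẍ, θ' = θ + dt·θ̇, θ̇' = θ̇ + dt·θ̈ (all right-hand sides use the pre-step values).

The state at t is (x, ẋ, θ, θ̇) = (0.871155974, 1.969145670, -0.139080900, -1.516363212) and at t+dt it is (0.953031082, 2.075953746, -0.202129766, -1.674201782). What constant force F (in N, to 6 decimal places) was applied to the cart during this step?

F = 4.012655 N

ẍ = (ẋ'−ẋ)/dt = (2.075953746−1.969145670)/0.041579 = 2.568799
θ̈ = (θ̇'−θ̇)/dt = (-1.674201782−-1.516363212)/0.041579 = -3.796113
sinθ=-0.138633, cosθ=0.990344
F = (M+m)·ẍ + m·l·cosθ·θ̈ − m·l·sinθ·θ̇² = 5.114699 + -1.204144 − -0.102100 = 4.012655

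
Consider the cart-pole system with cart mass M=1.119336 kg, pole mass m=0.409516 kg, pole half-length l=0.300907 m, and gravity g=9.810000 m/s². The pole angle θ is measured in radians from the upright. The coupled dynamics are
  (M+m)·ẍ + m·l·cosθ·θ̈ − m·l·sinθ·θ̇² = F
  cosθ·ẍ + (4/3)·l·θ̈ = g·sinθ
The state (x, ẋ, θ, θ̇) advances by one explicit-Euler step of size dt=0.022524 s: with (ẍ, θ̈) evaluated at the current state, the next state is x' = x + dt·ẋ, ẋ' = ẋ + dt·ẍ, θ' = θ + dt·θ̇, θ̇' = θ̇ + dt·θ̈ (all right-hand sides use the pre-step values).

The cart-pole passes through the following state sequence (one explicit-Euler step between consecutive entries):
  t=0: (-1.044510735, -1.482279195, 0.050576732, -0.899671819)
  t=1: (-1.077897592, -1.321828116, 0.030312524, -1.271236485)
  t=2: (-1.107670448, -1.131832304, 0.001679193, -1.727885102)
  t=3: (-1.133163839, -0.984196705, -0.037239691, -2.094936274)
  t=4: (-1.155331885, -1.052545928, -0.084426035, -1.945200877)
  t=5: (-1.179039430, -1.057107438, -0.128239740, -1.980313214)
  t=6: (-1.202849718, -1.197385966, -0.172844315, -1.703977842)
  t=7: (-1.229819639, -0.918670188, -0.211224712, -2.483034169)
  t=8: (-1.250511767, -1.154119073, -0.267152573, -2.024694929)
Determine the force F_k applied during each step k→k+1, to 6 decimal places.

F_0 = 8.855639 N
F_1 = 10.393105 N
F_2 = 8.012289 N
F_3 = -3.800559 N
F_4 = -0.461713 N
F_5 = -7.960439 N
F_6 = 14.781187 N
F_7 = -13.370386 N

step 0→1:
  ẍ = (ẋ'−ẋ)/dt = (-1.321828116−-1.482279195)/0.022524 = 7.123561
  θ̈ = (θ̇'−θ̇)/dt = (-1.271236485−-0.899671819)/0.022524 = -16.496389
  sinθ=0.050555, cosθ=0.998721
  F = (M+m)·ẍ + m·l·cosθ·θ̈ − m·l·sinθ·θ̇² = 10.890870 + -2.030188 − 0.005042 = 8.855639
step 1→2:
  ẍ = (ẋ'−ẋ)/dt = (-1.131832304−-1.321828116)/0.022524 = 8.435261
  θ̈ = (θ̇'−θ̇)/dt = (-1.727885102−-1.271236485)/0.022524 = -20.273869
  sinθ=0.030308, cosθ=0.999541
  F = (M+m)·ẍ + m·l·cosθ·θ̈ − m·l·sinθ·θ̇² = 12.896265 + -2.497125 − 0.006035 = 10.393105
step 2→3:
  ẍ = (ẋ'−ẋ)/dt = (-0.984196705−-1.131832304)/0.022524 = 6.554591
  θ̈ = (θ̇'−θ̇)/dt = (-2.094936274−-1.727885102)/0.022524 = -16.296003
  sinθ=0.001679, cosθ=0.999999
  F = (M+m)·ẍ + m·l·cosθ·θ̈ − m·l·sinθ·θ̇² = 10.020999 + -2.008092 − 0.000618 = 8.012289
step 3→4:
  ẍ = (ẋ'−ẋ)/dt = (-1.052545928−-0.984196705)/0.022524 = -3.034506
  θ̈ = (θ̇'−θ̇)/dt = (-1.945200877−-2.094936274)/0.022524 = 6.647816
  sinθ=-0.037231, cosθ=0.999307
  F = (M+m)·ẍ + m·l·cosθ·θ̈ − m·l·sinθ·θ̇² = -4.639311 + 0.818617 − -0.020135 = -3.800559
step 4→5:
  ẍ = (ẋ'−ẋ)/dt = (-1.057107438−-1.052545928)/0.022524 = -0.202518
  θ̈ = (θ̇'−θ̇)/dt = (-1.980313214−-1.945200877)/0.022524 = -1.558885
  sinθ=-0.084326, cosθ=0.996438
  F = (M+m)·ẍ + m·l·cosθ·θ̈ − m·l·sinθ·θ̇² = -0.309620 + -0.191411 − -0.039318 = -0.461713
step 5→6:
  ẍ = (ẋ'−ẋ)/dt = (-1.197385966−-1.057107438)/0.022524 = -6.227958
  θ̈ = (θ̇'−θ̇)/dt = (-1.703977842−-1.980313214)/0.022524 = 12.268486
  sinθ=-0.127889, cosθ=0.991789
  F = (M+m)·ẍ + m·l·cosθ·θ̈ − m·l·sinθ·θ̇² = -9.521626 + 1.499385 − -0.061802 = -7.960439
step 6→7:
  ẍ = (ẋ'−ẋ)/dt = (-0.918670188−-1.197385966)/0.022524 = 12.374169
  θ̈ = (θ̇'−θ̇)/dt = (-2.483034169−-1.703977842)/0.022524 = -34.587832
  sinθ=-0.171985, cosθ=0.985100
  F = (M+m)·ẍ + m·l·cosθ·θ̈ − m·l·sinθ·θ̇² = 18.918273 + -4.198621 − -0.061535 = 14.781187
step 7→8:
  ẍ = (ẋ'−ẋ)/dt = (-1.154119073−-0.918670188)/0.022524 = -10.453245
  θ̈ = (θ̇'−θ̇)/dt = (-2.024694929−-2.483034169)/0.022524 = 20.348927
  sinθ=-0.209658, cosθ=0.977775
  F = (M+m)·ẍ + m·l·cosθ·θ̈ − m·l·sinθ·θ̇² = -15.981464 + 2.451792 − -0.159287 = -13.370386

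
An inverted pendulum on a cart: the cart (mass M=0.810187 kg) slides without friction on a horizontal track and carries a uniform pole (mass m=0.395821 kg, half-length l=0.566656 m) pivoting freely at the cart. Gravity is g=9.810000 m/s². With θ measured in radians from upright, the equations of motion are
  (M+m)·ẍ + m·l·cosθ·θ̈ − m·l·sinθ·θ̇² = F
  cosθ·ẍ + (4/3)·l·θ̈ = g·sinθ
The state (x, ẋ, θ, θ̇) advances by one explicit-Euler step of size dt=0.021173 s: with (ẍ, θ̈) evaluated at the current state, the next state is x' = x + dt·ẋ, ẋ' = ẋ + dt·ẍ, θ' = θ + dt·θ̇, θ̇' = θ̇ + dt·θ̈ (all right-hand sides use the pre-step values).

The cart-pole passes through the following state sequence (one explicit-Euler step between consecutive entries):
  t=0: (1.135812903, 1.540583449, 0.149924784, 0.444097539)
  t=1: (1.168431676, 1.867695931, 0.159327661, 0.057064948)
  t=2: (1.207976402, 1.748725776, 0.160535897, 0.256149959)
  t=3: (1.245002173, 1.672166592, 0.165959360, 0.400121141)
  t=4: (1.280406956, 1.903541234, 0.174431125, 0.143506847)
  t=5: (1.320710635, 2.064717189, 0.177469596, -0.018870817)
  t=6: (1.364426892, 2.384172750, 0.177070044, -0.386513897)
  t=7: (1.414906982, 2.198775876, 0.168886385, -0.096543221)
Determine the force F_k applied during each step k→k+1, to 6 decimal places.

step 0→1:
  ẍ = (ẋ'−ẋ)/dt = (1.867695931−1.540583449)/0.021173 = 15.449510
  θ̈ = (θ̇'−θ̇)/dt = (0.057064948−0.444097539)/0.021173 = -18.279535
  sinθ=0.149364, cosθ=0.988782
  F = (M+m)·ẍ + m·l·cosθ·θ̈ − m·l·sinθ·θ̇² = 18.632233 + -4.054004 − 0.006607 = 14.571622
step 1→2:
  ẍ = (ẋ'−ẋ)/dt = (1.748725776−1.867695931)/0.021173 = -5.618956
  θ̈ = (θ̇'−θ̇)/dt = (0.256149959−0.057064948)/0.021173 = 9.402778
  sinθ=0.158654, cosθ=0.987334
  F = (M+m)·ẍ + m·l·cosθ·θ̈ − m·l·sinθ·θ̇² = -6.776506 + 2.082278 − 0.000116 = -4.694344
step 2→3:
  ẍ = (ẋ'−ẋ)/dt = (1.672166592−1.748725776)/0.021173 = -3.615887
  θ̈ = (θ̇'−θ̇)/dt = (0.400121141−0.256149959)/0.021173 = 6.799754
  sinθ=0.159847, cosθ=0.987142
  F = (M+m)·ẍ + m·l·cosθ·θ̈ − m·l·sinθ·θ̇² = -4.360789 + 1.505536 − 0.002352 = -2.857606
step 3→4:
  ẍ = (ẋ'−ẋ)/dt = (1.903541234−1.672166592)/0.021173 = 10.927816
  θ̈ = (θ̇'−θ̇)/dt = (0.143506847−0.400121141)/0.021173 = -12.119884
  sinθ=0.165199, cosθ=0.986260
  F = (M+m)·ẍ + m·l·cosθ·θ̈ − m·l·sinθ·θ̇² = 13.179033 + -2.681071 − 0.005932 = 10.492030
step 4→5:
  ẍ = (ẋ'−ẋ)/dt = (2.064717189−1.903541234)/0.021173 = 7.612334
  θ̈ = (θ̇'−θ̇)/dt = (-0.018870817−0.143506847)/0.021173 = -7.669091
  sinθ=0.173548, cosθ=0.984825
  F = (M+m)·ẍ + m·l·cosθ·θ̈ − m·l·sinθ·θ̇² = 9.180536 + -1.694031 − 0.000802 = 7.485703
step 5→6:
  ẍ = (ẋ'−ẋ)/dt = (2.384172750−2.064717189)/0.021173 = 15.087874
  θ̈ = (θ̇'−θ̇)/dt = (-0.386513897−-0.018870817)/0.021173 = -17.363769
  sinθ=0.176539, cosθ=0.984294
  F = (M+m)·ẍ + m·l·cosθ·θ̈ − m·l·sinθ·θ̇² = 18.196097 + -3.833425 − 0.000014 = 14.362658
step 6→7:
  ẍ = (ẋ'−ẋ)/dt = (2.198775876−2.384172750)/0.021173 = -8.756287
  θ̈ = (θ̇'−θ̇)/dt = (-0.096543221−-0.386513897)/0.021173 = 13.695304
  sinθ=0.176146, cosθ=0.984364
  F = (M+m)·ẍ + m·l·cosθ·θ̈ − m·l·sinθ·θ̇² = -10.560153 + 3.023749 − 0.005902 = -7.542306

F_0 = 14.571622 N
F_1 = -4.694344 N
F_2 = -2.857606 N
F_3 = 10.492030 N
F_4 = 7.485703 N
F_5 = 14.362658 N
F_6 = -7.542306 N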